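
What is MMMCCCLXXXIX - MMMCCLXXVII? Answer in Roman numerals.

MMMCCCLXXXIX = 3389
MMMCCLXXVII = 3277
3389 - 3277 = 112

CXII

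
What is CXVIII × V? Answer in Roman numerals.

CXVIII = 118
V = 5
118 × 5 = 590

DXC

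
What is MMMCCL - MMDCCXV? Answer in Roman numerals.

MMMCCL = 3250
MMDCCXV = 2715
3250 - 2715 = 535

DXXXV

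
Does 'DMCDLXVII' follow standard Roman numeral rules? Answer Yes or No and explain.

'DMCDLXVII': D should not appear more than once

No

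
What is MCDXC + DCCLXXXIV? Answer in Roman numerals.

MCDXC = 1490
DCCLXXXIV = 784
1490 + 784 = 2274

MMCCLXXIV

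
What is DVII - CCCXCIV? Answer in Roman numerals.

DVII = 507
CCCXCIV = 394
507 - 394 = 113

CXIII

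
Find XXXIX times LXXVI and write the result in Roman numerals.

XXXIX = 39
LXXVI = 76
39 × 76 = 2964

MMCMLXIV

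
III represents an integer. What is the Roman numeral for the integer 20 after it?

III = 3
3 + 20 = 23

XXIII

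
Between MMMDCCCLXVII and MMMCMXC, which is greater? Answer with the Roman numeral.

MMMDCCCLXVII = 3867
MMMCMXC = 3990
3990 is larger

MMMCMXC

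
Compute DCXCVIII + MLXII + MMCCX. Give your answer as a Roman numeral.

DCXCVIII = 698, MLXII = 1062, MMCCX = 2210
698 + 1062 = 1760
1760 + 2210 = 3970

MMMCMLXX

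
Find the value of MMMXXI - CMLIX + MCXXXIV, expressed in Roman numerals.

MMMXXI = 3021, CMLIX = 959, MCXXXIV = 1134
3021 - 959 = 2062
2062 + 1134 = 3196

MMMCXCVI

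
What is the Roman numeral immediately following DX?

DX = 510; next is 511

DXI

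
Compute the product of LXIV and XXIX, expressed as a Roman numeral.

LXIV = 64
XXIX = 29
64 × 29 = 1856

MDCCCLVI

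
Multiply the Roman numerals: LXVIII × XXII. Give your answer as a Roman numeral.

LXVIII = 68
XXII = 22
68 × 22 = 1496

MCDXCVI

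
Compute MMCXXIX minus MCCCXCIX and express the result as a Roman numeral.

MMCXXIX = 2129
MCCCXCIX = 1399
2129 - 1399 = 730

DCCXXX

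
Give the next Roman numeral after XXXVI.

XXXVI = 36; next is 37

XXXVII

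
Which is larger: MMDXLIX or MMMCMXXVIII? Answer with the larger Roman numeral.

MMDXLIX = 2549
MMMCMXXVIII = 3928
3928 is larger

MMMCMXXVIII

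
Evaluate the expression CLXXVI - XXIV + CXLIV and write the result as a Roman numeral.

CLXXVI = 176, XXIV = 24, CXLIV = 144
176 - 24 = 152
152 + 144 = 296

CCXCVI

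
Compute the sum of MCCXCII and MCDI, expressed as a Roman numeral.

MCCXCII = 1292
MCDI = 1401
1292 + 1401 = 2693

MMDCXCIII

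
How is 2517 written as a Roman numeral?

Convert 2517 to Roman numerals:
  2517 contains 2×1000 (MM)
  517 contains 1×500 (D)
  17 contains 1×10 (X)
  7 contains 1×5 (V)
  2 contains 2×1 (II)

MMDXVII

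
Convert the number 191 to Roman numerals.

Convert 191 to Roman numerals:
  191 contains 1×100 (C)
  91 contains 1×90 (XC)
  1 contains 1×1 (I)

CXCI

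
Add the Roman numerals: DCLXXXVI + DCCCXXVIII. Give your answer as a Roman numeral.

DCLXXXVI = 686
DCCCXXVIII = 828
686 + 828 = 1514

MDXIV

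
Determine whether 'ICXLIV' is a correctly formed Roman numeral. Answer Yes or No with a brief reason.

'ICXLIV': Invalid subtractive combination: IC

No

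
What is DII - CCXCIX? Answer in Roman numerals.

DII = 502
CCXCIX = 299
502 - 299 = 203

CCIII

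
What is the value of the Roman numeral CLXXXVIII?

CLXXXVIII: C=100, L=50, X=10, X=10, X=10, V=5, I=1, I=1, I=1
100 + 50 + 10 + 10 + 10 + 5 + 1 + 1 + 1 = 188

188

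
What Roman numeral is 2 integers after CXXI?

CXXI = 121
121 + 2 = 123

CXXIII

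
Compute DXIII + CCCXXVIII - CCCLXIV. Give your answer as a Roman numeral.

DXIII = 513, CCCXXVIII = 328, CCCLXIV = 364
513 + 328 = 841
841 - 364 = 477

CDLXXVII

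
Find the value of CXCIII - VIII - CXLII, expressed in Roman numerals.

CXCIII = 193, VIII = 8, CXLII = 142
193 - 8 = 185
185 - 142 = 43

XLIII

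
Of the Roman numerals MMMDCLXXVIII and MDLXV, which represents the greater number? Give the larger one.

MMMDCLXXVIII = 3678
MDLXV = 1565
3678 is larger

MMMDCLXXVIII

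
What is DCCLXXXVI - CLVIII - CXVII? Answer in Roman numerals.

DCCLXXXVI = 786, CLVIII = 158, CXVII = 117
786 - 158 = 628
628 - 117 = 511

DXI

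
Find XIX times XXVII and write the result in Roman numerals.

XIX = 19
XXVII = 27
19 × 27 = 513

DXIII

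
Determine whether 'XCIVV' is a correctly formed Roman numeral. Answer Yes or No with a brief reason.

'XCIVV': V should not appear more than once

No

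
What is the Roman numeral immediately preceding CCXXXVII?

CCXXXVII = 237, so the previous integer is 237 - 1 = 236

CCXXXVI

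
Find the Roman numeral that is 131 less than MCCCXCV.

MCCCXCV = 1395
1395 - 131 = 1264

MCCLXIV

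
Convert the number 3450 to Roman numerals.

Convert 3450 to Roman numerals:
  3450 contains 3×1000 (MMM)
  450 contains 1×400 (CD)
  50 contains 1×50 (L)

MMMCDL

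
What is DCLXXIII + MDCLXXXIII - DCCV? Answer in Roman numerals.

DCLXXIII = 673, MDCLXXXIII = 1683, DCCV = 705
673 + 1683 = 2356
2356 - 705 = 1651

MDCLI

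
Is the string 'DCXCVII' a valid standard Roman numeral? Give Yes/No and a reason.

'DCXCVII': Check the rules: uses only the symbols I, V, X, L, C, D, M; no symbol is repeated more than three times in a row; V, L and D each appear at most once; the only place a smaller symbol precedes a larger one is the allowed subtractive pair XC, the symbol right after such a pair (if any) is smaller than the pair's first symbol, and otherwise the values never increase from left to right. Value: D (500) + C (100) + XC (90) + V (5) + I (1) + I (1) = 697. So it is a valid standard Roman numeral.

Yes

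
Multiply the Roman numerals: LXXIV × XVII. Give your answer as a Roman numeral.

LXXIV = 74
XVII = 17
74 × 17 = 1258

MCCLVIII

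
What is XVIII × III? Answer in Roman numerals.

XVIII = 18
III = 3
18 × 3 = 54

LIV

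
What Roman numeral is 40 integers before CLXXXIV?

CLXXXIV = 184
184 - 40 = 144

CXLIV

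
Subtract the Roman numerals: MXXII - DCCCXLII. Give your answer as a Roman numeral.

MXXII = 1022
DCCCXLII = 842
1022 - 842 = 180

CLXXX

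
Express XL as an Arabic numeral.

XL: XL=40

40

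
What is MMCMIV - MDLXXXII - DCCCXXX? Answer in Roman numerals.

MMCMIV = 2904, MDLXXXII = 1582, DCCCXXX = 830
2904 - 1582 = 1322
1322 - 830 = 492

CDXCII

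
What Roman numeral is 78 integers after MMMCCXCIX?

MMMCCXCIX = 3299
3299 + 78 = 3377

MMMCCCLXXVII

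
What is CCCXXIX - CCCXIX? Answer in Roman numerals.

CCCXXIX = 329
CCCXIX = 319
329 - 319 = 10

X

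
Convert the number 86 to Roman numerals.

Convert 86 to Roman numerals:
  86 contains 1×50 (L)
  36 contains 3×10 (XXX)
  6 contains 1×5 (V)
  1 contains 1×1 (I)

LXXXVI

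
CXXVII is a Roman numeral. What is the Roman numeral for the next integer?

CXXVII = 127; next is 128

CXXVIII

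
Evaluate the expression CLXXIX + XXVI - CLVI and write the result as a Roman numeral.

CLXXIX = 179, XXVI = 26, CLVI = 156
179 + 26 = 205
205 - 156 = 49

XLIX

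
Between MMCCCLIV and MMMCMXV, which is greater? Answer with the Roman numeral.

MMCCCLIV = 2354
MMMCMXV = 3915
3915 is larger

MMMCMXV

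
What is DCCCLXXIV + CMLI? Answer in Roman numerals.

DCCCLXXIV = 874
CMLI = 951
874 + 951 = 1825

MDCCCXXV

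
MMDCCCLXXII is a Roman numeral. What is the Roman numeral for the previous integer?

MMDCCCLXXII = 2872; previous is 2871

MMDCCCLXXI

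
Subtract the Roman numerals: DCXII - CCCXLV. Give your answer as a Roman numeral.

DCXII = 612
CCCXLV = 345
612 - 345 = 267

CCLXVII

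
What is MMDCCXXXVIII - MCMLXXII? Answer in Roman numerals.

MMDCCXXXVIII = 2738
MCMLXXII = 1972
2738 - 1972 = 766

DCCLXVI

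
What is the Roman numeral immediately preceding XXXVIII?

XXXVIII = 38, so the previous integer is 38 - 1 = 37

XXXVII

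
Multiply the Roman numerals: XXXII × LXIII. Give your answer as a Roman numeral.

XXXII = 32
LXIII = 63
32 × 63 = 2016

MMXVI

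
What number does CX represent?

CX: C=100, X=10
100 + 10 = 110

110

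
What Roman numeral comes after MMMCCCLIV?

MMMCCCLIV = 3354; next is 3355

MMMCCCLV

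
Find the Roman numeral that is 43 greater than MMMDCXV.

MMMDCXV = 3615
3615 + 43 = 3658

MMMDCLVIII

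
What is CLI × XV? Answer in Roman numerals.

CLI = 151
XV = 15
151 × 15 = 2265

MMCCLXV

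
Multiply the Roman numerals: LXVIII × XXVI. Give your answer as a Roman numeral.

LXVIII = 68
XXVI = 26
68 × 26 = 1768

MDCCLXVIII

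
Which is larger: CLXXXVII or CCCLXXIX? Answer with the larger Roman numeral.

CLXXXVII = 187
CCCLXXIX = 379
379 is larger

CCCLXXIX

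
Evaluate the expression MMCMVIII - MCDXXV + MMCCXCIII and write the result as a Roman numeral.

MMCMVIII = 2908, MCDXXV = 1425, MMCCXCIII = 2293
2908 - 1425 = 1483
1483 + 2293 = 3776

MMMDCCLXXVI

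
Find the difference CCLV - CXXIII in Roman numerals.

CCLV = 255
CXXIII = 123
255 - 123 = 132

CXXXII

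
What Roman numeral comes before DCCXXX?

DCCXXX = 730; previous is 729

DCCXXIX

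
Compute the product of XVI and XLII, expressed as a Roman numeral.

XVI = 16
XLII = 42
16 × 42 = 672

DCLXXII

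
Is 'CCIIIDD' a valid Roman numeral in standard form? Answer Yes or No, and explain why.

'CCIIIDD': D should not appear more than once

No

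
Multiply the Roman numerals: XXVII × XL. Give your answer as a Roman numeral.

XXVII = 27
XL = 40
27 × 40 = 1080

MLXXX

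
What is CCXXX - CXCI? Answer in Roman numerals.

CCXXX = 230
CXCI = 191
230 - 191 = 39

XXXIX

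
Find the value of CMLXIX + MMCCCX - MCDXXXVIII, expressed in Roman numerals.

CMLXIX = 969, MMCCCX = 2310, MCDXXXVIII = 1438
969 + 2310 = 3279
3279 - 1438 = 1841

MDCCCXLI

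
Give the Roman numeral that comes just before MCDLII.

MCDLII = 1452, so the previous integer is 1452 - 1 = 1451

MCDLI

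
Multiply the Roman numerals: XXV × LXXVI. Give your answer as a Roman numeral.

XXV = 25
LXXVI = 76
25 × 76 = 1900

MCM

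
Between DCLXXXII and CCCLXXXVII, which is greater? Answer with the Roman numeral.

DCLXXXII = 682
CCCLXXXVII = 387
682 is larger

DCLXXXII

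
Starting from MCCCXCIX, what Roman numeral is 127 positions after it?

MCCCXCIX = 1399
1399 + 127 = 1526

MDXXVI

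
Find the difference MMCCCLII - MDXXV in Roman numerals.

MMCCCLII = 2352
MDXXV = 1525
2352 - 1525 = 827

DCCCXXVII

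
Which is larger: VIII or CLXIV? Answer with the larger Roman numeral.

VIII = 8
CLXIV = 164
164 is larger

CLXIV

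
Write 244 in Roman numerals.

Convert 244 to Roman numerals:
  244 contains 2×100 (CC)
  44 contains 1×40 (XL)
  4 contains 1×4 (IV)

CCXLIV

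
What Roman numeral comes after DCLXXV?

DCLXXV = 675; next is 676

DCLXXVI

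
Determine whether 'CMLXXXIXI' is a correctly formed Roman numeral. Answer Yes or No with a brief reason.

'CMLXXXIXI': I cannot come right after the subtractive pair IX: once I is subtracted in IX, the next symbol must be smaller than I

No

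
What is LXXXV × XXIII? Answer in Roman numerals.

LXXXV = 85
XXIII = 23
85 × 23 = 1955

MCMLV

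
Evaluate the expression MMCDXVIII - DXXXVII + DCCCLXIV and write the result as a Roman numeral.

MMCDXVIII = 2418, DXXXVII = 537, DCCCLXIV = 864
2418 - 537 = 1881
1881 + 864 = 2745

MMDCCXLV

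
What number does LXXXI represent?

LXXXI: L=50, X=10, X=10, X=10, I=1
50 + 10 + 10 + 10 + 1 = 81

81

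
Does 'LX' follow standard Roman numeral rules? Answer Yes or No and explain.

'LX': Check the rules: uses only the symbols I, V, X, L, C, D, M; no symbol is repeated more than three times in a row; V, L and D each appear at most once; no smaller symbol precedes a larger one (values never increase from left to right). Value: L (50) + X (10) = 60. So it is a valid standard Roman numeral.

Yes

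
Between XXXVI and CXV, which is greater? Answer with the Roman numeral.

XXXVI = 36
CXV = 115
115 is larger

CXV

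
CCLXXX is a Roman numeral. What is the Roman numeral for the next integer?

CCLXXX = 280, so the next integer is 280 + 1 = 281

CCLXXXI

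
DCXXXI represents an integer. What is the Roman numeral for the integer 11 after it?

DCXXXI = 631
631 + 11 = 642

DCXLII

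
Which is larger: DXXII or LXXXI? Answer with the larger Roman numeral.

DXXII = 522
LXXXI = 81
522 is larger

DXXII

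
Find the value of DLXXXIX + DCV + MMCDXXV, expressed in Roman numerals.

DLXXXIX = 589, DCV = 605, MMCDXXV = 2425
589 + 605 = 1194
1194 + 2425 = 3619

MMMDCXIX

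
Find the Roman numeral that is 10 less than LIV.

LIV = 54
54 - 10 = 44

XLIV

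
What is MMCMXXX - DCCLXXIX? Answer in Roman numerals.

MMCMXXX = 2930
DCCLXXIX = 779
2930 - 779 = 2151

MMCLI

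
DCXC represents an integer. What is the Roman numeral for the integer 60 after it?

DCXC = 690
690 + 60 = 750

DCCL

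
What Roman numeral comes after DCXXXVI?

DCXXXVI = 636; next is 637

DCXXXVII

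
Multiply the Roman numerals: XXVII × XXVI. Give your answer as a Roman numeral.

XXVII = 27
XXVI = 26
27 × 26 = 702

DCCII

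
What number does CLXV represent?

CLXV: C=100, L=50, X=10, V=5
100 + 50 + 10 + 5 = 165

165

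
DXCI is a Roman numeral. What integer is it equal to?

DXCI: D=500, XC=90, I=1
500 + 90 + 1 = 591

591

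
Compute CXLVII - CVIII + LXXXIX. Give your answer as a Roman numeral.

CXLVII = 147, CVIII = 108, LXXXIX = 89
147 - 108 = 39
39 + 89 = 128

CXXVIII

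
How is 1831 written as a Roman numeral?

Convert 1831 to Roman numerals:
  1831 contains 1×1000 (M)
  831 contains 1×500 (D)
  331 contains 3×100 (CCC)
  31 contains 3×10 (XXX)
  1 contains 1×1 (I)

MDCCCXXXI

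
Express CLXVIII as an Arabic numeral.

CLXVIII: C=100, L=50, X=10, V=5, I=1, I=1, I=1
100 + 50 + 10 + 5 + 1 + 1 + 1 = 168

168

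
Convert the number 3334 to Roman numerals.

Convert 3334 to Roman numerals:
  3334 contains 3×1000 (MMM)
  334 contains 3×100 (CCC)
  34 contains 3×10 (XXX)
  4 contains 1×4 (IV)

MMMCCCXXXIV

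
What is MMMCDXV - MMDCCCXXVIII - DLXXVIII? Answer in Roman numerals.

MMMCDXV = 3415, MMDCCCXXVIII = 2828, DLXXVIII = 578
3415 - 2828 = 587
587 - 578 = 9

IX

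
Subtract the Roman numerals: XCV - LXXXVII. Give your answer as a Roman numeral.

XCV = 95
LXXXVII = 87
95 - 87 = 8

VIII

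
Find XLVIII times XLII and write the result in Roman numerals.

XLVIII = 48
XLII = 42
48 × 42 = 2016

MMXVI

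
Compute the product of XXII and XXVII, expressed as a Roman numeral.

XXII = 22
XXVII = 27
22 × 27 = 594

DXCIV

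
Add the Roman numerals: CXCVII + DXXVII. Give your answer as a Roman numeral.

CXCVII = 197
DXXVII = 527
197 + 527 = 724

DCCXXIV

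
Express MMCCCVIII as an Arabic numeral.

MMCCCVIII: M=1000, M=1000, C=100, C=100, C=100, V=5, I=1, I=1, I=1
1000 + 1000 + 100 + 100 + 100 + 5 + 1 + 1 + 1 = 2308

2308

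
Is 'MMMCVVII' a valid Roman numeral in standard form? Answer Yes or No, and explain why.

'MMMCVVII': V should not appear more than once

No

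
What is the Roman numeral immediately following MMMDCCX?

MMMDCCX = 3710, so the next integer is 3710 + 1 = 3711

MMMDCCXI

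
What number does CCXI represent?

CCXI: C=100, C=100, X=10, I=1
100 + 100 + 10 + 1 = 211

211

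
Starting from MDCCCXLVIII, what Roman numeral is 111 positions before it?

MDCCCXLVIII = 1848
1848 - 111 = 1737

MDCCXXXVII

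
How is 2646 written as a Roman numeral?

Convert 2646 to Roman numerals:
  2646 contains 2×1000 (MM)
  646 contains 1×500 (D)
  146 contains 1×100 (C)
  46 contains 1×40 (XL)
  6 contains 1×5 (V)
  1 contains 1×1 (I)

MMDCXLVI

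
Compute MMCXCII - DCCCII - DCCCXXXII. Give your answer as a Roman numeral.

MMCXCII = 2192, DCCCII = 802, DCCCXXXII = 832
2192 - 802 = 1390
1390 - 832 = 558

DLVIII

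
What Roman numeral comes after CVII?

CVII = 107, so the next integer is 107 + 1 = 108

CVIII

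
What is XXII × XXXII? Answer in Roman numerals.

XXII = 22
XXXII = 32
22 × 32 = 704

DCCIV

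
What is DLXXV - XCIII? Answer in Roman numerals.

DLXXV = 575
XCIII = 93
575 - 93 = 482

CDLXXXII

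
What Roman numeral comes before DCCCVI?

DCCCVI = 806; previous is 805

DCCCV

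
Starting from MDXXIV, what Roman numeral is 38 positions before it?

MDXXIV = 1524
1524 - 38 = 1486

MCDLXXXVI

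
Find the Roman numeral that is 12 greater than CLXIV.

CLXIV = 164
164 + 12 = 176

CLXXVI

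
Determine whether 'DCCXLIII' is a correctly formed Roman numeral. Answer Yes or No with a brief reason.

'DCCXLIII': Check the rules: uses only the symbols I, V, X, L, C, D, M; no symbol is repeated more than three times in a row; V, L and D each appear at most once; the only place a smaller symbol precedes a larger one is the allowed subtractive pair XL, the symbol right after such a pair (if any) is smaller than the pair's first symbol, and otherwise the values never increase from left to right. Value: D (500) + C (100) + C (100) + XL (40) + I (1) + I (1) + I (1) = 743. So it is a valid standard Roman numeral.

Yes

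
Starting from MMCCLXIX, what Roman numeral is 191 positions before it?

MMCCLXIX = 2269
2269 - 191 = 2078

MMLXXVIII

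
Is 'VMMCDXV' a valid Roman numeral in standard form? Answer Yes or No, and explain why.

'VMMCDXV': V should not appear more than once

No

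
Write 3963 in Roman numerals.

Convert 3963 to Roman numerals:
  3963 contains 3×1000 (MMM)
  963 contains 1×900 (CM)
  63 contains 1×50 (L)
  13 contains 1×10 (X)
  3 contains 3×1 (III)

MMMCMLXIII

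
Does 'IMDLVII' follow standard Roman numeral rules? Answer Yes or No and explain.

'IMDLVII': Invalid subtractive combination: IM

No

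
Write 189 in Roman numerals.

Convert 189 to Roman numerals:
  189 contains 1×100 (C)
  89 contains 1×50 (L)
  39 contains 3×10 (XXX)
  9 contains 1×9 (IX)

CLXXXIX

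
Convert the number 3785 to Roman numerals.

Convert 3785 to Roman numerals:
  3785 contains 3×1000 (MMM)
  785 contains 1×500 (D)
  285 contains 2×100 (CC)
  85 contains 1×50 (L)
  35 contains 3×10 (XXX)
  5 contains 1×5 (V)

MMMDCCLXXXV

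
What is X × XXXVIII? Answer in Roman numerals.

X = 10
XXXVIII = 38
10 × 38 = 380

CCCLXXX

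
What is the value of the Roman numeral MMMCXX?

MMMCXX: M=1000, M=1000, M=1000, C=100, X=10, X=10
1000 + 1000 + 1000 + 100 + 10 + 10 = 3120

3120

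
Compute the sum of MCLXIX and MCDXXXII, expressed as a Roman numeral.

MCLXIX = 1169
MCDXXXII = 1432
1169 + 1432 = 2601

MMDCI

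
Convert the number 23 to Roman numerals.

Convert 23 to Roman numerals:
  23 contains 2×10 (XX)
  3 contains 3×1 (III)

XXIII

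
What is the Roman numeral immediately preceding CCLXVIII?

CCLXVIII = 268, so the previous integer is 268 - 1 = 267

CCLXVII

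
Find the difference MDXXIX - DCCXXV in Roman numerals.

MDXXIX = 1529
DCCXXV = 725
1529 - 725 = 804

DCCCIV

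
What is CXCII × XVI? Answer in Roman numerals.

CXCII = 192
XVI = 16
192 × 16 = 3072

MMMLXXII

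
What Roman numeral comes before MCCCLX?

MCCCLX = 1360; previous is 1359

MCCCLIX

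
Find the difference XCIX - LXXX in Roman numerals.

XCIX = 99
LXXX = 80
99 - 80 = 19

XIX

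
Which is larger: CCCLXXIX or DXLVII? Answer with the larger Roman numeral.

CCCLXXIX = 379
DXLVII = 547
547 is larger

DXLVII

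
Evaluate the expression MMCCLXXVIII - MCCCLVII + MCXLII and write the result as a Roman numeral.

MMCCLXXVIII = 2278, MCCCLVII = 1357, MCXLII = 1142
2278 - 1357 = 921
921 + 1142 = 2063

MMLXIII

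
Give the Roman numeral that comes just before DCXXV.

DCXXV = 625; previous is 624

DCXXIV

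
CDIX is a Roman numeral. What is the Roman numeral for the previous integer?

CDIX = 409, so the previous integer is 409 - 1 = 408

CDVIII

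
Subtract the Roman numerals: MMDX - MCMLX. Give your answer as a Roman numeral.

MMDX = 2510
MCMLX = 1960
2510 - 1960 = 550

DL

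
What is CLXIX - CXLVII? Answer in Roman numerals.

CLXIX = 169
CXLVII = 147
169 - 147 = 22

XXII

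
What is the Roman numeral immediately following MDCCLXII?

MDCCLXII = 1762, so the next integer is 1762 + 1 = 1763

MDCCLXIII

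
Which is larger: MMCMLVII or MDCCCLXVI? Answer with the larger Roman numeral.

MMCMLVII = 2957
MDCCCLXVI = 1866
2957 is larger

MMCMLVII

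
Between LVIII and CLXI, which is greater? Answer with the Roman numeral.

LVIII = 58
CLXI = 161
161 is larger

CLXI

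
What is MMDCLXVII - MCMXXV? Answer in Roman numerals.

MMDCLXVII = 2667
MCMXXV = 1925
2667 - 1925 = 742

DCCXLII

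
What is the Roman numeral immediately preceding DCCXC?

DCCXC = 790, so the previous integer is 790 - 1 = 789

DCCLXXXIX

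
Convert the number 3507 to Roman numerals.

Convert 3507 to Roman numerals:
  3507 contains 3×1000 (MMM)
  507 contains 1×500 (D)
  7 contains 1×5 (V)
  2 contains 2×1 (II)

MMMDVII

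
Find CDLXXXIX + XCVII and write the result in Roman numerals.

CDLXXXIX = 489
XCVII = 97
489 + 97 = 586

DLXXXVI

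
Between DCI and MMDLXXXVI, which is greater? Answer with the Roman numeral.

DCI = 601
MMDLXXXVI = 2586
2586 is larger

MMDLXXXVI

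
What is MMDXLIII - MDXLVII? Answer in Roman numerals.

MMDXLIII = 2543
MDXLVII = 1547
2543 - 1547 = 996

CMXCVI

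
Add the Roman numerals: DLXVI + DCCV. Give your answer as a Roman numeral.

DLXVI = 566
DCCV = 705
566 + 705 = 1271

MCCLXXI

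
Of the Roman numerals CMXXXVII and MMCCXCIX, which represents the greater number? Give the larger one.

CMXXXVII = 937
MMCCXCIX = 2299
2299 is larger

MMCCXCIX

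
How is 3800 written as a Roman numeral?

Convert 3800 to Roman numerals:
  3800 contains 3×1000 (MMM)
  800 contains 1×500 (D)
  300 contains 3×100 (CCC)

MMMDCCC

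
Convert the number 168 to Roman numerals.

Convert 168 to Roman numerals:
  168 contains 1×100 (C)
  68 contains 1×50 (L)
  18 contains 1×10 (X)
  8 contains 1×5 (V)
  3 contains 3×1 (III)

CLXVIII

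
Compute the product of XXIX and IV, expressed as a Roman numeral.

XXIX = 29
IV = 4
29 × 4 = 116

CXVI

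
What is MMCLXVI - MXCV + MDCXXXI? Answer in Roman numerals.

MMCLXVI = 2166, MXCV = 1095, MDCXXXI = 1631
2166 - 1095 = 1071
1071 + 1631 = 2702

MMDCCII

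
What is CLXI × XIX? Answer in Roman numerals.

CLXI = 161
XIX = 19
161 × 19 = 3059

MMMLIX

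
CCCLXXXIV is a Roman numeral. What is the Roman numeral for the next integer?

CCCLXXXIV = 384, so the next integer is 384 + 1 = 385

CCCLXXXV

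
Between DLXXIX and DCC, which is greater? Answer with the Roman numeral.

DLXXIX = 579
DCC = 700
700 is larger

DCC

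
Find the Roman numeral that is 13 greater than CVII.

CVII = 107
107 + 13 = 120

CXX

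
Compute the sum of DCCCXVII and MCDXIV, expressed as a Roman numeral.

DCCCXVII = 817
MCDXIV = 1414
817 + 1414 = 2231

MMCCXXXI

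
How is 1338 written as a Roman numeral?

Convert 1338 to Roman numerals:
  1338 contains 1×1000 (M)
  338 contains 3×100 (CCC)
  38 contains 3×10 (XXX)
  8 contains 1×5 (V)
  3 contains 3×1 (III)

MCCCXXXVIII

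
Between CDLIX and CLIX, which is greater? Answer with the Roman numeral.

CDLIX = 459
CLIX = 159
459 is larger

CDLIX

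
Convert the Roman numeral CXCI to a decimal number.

CXCI: C=100, XC=90, I=1
100 + 90 + 1 = 191

191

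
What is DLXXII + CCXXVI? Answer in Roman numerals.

DLXXII = 572
CCXXVI = 226
572 + 226 = 798

DCCXCVIII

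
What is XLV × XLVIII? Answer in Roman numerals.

XLV = 45
XLVIII = 48
45 × 48 = 2160

MMCLX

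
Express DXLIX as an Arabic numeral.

DXLIX: D=500, XL=40, IX=9
500 + 40 + 9 = 549

549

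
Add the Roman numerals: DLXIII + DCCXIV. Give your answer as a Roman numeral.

DLXIII = 563
DCCXIV = 714
563 + 714 = 1277

MCCLXXVII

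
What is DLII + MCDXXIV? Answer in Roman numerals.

DLII = 552
MCDXXIV = 1424
552 + 1424 = 1976

MCMLXXVI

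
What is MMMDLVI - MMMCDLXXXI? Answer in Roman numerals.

MMMDLVI = 3556
MMMCDLXXXI = 3481
3556 - 3481 = 75

LXXV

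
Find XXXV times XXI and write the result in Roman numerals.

XXXV = 35
XXI = 21
35 × 21 = 735

DCCXXXV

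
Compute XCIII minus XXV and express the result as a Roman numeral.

XCIII = 93
XXV = 25
93 - 25 = 68

LXVIII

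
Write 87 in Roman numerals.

Convert 87 to Roman numerals:
  87 contains 1×50 (L)
  37 contains 3×10 (XXX)
  7 contains 1×5 (V)
  2 contains 2×1 (II)

LXXXVII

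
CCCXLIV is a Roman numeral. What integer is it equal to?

CCCXLIV: C=100, C=100, C=100, XL=40, IV=4
100 + 100 + 100 + 40 + 4 = 344

344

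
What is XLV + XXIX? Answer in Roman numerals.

XLV = 45
XXIX = 29
45 + 29 = 74

LXXIV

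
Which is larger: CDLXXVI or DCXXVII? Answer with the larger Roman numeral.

CDLXXVI = 476
DCXXVII = 627
627 is larger

DCXXVII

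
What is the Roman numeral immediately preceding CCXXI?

CCXXI = 221; previous is 220

CCXX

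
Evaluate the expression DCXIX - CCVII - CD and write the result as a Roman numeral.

DCXIX = 619, CCVII = 207, CD = 400
619 - 207 = 412
412 - 400 = 12

XII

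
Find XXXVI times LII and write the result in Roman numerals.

XXXVI = 36
LII = 52
36 × 52 = 1872

MDCCCLXXII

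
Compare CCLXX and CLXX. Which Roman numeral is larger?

CCLXX = 270
CLXX = 170
270 is larger

CCLXX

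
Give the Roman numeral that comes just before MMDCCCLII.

MMDCCCLII = 2852; previous is 2851

MMDCCCLI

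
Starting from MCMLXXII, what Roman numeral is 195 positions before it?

MCMLXXII = 1972
1972 - 195 = 1777

MDCCLXXVII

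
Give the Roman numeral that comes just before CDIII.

CDIII = 403; previous is 402

CDII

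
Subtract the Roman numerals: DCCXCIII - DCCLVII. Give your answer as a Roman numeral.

DCCXCIII = 793
DCCLVII = 757
793 - 757 = 36

XXXVI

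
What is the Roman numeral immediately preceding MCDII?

MCDII = 1402; previous is 1401

MCDI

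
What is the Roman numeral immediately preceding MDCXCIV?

MDCXCIV = 1694; previous is 1693

MDCXCIII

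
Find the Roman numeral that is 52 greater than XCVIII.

XCVIII = 98
98 + 52 = 150

CL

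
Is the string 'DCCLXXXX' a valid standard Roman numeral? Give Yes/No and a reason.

'DCCLXXXX': More than 3 consecutive X's

No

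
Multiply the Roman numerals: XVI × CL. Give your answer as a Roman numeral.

XVI = 16
CL = 150
16 × 150 = 2400

MMCD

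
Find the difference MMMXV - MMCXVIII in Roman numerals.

MMMXV = 3015
MMCXVIII = 2118
3015 - 2118 = 897

DCCCXCVII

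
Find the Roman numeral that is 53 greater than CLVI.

CLVI = 156
156 + 53 = 209

CCIX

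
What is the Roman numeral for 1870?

Convert 1870 to Roman numerals:
  1870 contains 1×1000 (M)
  870 contains 1×500 (D)
  370 contains 3×100 (CCC)
  70 contains 1×50 (L)
  20 contains 2×10 (XX)

MDCCCLXX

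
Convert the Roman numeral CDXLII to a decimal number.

CDXLII: CD=400, XL=40, I=1, I=1
400 + 40 + 1 + 1 = 442

442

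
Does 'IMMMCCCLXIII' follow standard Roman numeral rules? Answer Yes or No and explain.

'IMMMCCCLXIII': Invalid subtractive combination: IM

No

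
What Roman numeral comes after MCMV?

MCMV = 1905, so the next integer is 1905 + 1 = 1906

MCMVI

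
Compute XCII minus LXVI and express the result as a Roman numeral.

XCII = 92
LXVI = 66
92 - 66 = 26

XXVI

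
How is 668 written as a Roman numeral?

Convert 668 to Roman numerals:
  668 contains 1×500 (D)
  168 contains 1×100 (C)
  68 contains 1×50 (L)
  18 contains 1×10 (X)
  8 contains 1×5 (V)
  3 contains 3×1 (III)

DCLXVIII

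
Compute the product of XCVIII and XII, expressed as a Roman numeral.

XCVIII = 98
XII = 12
98 × 12 = 1176

MCLXXVI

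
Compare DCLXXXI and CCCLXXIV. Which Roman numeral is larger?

DCLXXXI = 681
CCCLXXIV = 374
681 is larger

DCLXXXI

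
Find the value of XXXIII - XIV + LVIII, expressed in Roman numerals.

XXXIII = 33, XIV = 14, LVIII = 58
33 - 14 = 19
19 + 58 = 77

LXXVII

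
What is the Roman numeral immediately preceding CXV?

CXV = 115; previous is 114

CXIV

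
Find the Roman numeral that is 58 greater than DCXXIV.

DCXXIV = 624
624 + 58 = 682

DCLXXXII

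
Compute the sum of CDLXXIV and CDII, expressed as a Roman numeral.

CDLXXIV = 474
CDII = 402
474 + 402 = 876

DCCCLXXVI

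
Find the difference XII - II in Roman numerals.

XII = 12
II = 2
12 - 2 = 10

X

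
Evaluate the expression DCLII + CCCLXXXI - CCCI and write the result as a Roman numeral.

DCLII = 652, CCCLXXXI = 381, CCCI = 301
652 + 381 = 1033
1033 - 301 = 732

DCCXXXII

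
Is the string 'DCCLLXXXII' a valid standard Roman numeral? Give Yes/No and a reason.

'DCCLLXXXII': L should not appear more than once

No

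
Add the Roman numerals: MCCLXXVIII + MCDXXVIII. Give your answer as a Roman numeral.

MCCLXXVIII = 1278
MCDXXVIII = 1428
1278 + 1428 = 2706

MMDCCVI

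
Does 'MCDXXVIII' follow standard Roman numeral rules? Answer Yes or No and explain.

'MCDXXVIII': Check the rules: uses only the symbols I, V, X, L, C, D, M; no symbol is repeated more than three times in a row; V, L and D each appear at most once; the only place a smaller symbol precedes a larger one is the allowed subtractive pair CD, the symbol right after such a pair (if any) is smaller than the pair's first symbol, and otherwise the values never increase from left to right. Value: M (1000) + CD (400) + X (10) + X (10) + V (5) + I (1) + I (1) + I (1) = 1428. So it is a valid standard Roman numeral.

Yes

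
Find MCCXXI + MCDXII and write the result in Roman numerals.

MCCXXI = 1221
MCDXII = 1412
1221 + 1412 = 2633

MMDCXXXIII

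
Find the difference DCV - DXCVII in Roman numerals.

DCV = 605
DXCVII = 597
605 - 597 = 8

VIII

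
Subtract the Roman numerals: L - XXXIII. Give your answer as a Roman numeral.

L = 50
XXXIII = 33
50 - 33 = 17

XVII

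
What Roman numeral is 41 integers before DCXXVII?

DCXXVII = 627
627 - 41 = 586

DLXXXVI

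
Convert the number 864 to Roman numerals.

Convert 864 to Roman numerals:
  864 contains 1×500 (D)
  364 contains 3×100 (CCC)
  64 contains 1×50 (L)
  14 contains 1×10 (X)
  4 contains 1×4 (IV)

DCCCLXIV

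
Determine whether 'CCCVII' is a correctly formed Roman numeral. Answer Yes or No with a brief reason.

'CCCVII': Check the rules: uses only the symbols I, V, X, L, C, D, M; no symbol is repeated more than three times in a row; V, L and D each appear at most once; no smaller symbol precedes a larger one (values never increase from left to right). Value: C (100) + C (100) + C (100) + V (5) + I (1) + I (1) = 307. So it is a valid standard Roman numeral.

Yes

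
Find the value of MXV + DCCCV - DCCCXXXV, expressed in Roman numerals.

MXV = 1015, DCCCV = 805, DCCCXXXV = 835
1015 + 805 = 1820
1820 - 835 = 985

CMLXXXV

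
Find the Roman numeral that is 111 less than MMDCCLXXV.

MMDCCLXXV = 2775
2775 - 111 = 2664

MMDCLXIV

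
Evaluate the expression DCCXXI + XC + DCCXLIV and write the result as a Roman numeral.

DCCXXI = 721, XC = 90, DCCXLIV = 744
721 + 90 = 811
811 + 744 = 1555

MDLV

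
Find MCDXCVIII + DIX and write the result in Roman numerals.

MCDXCVIII = 1498
DIX = 509
1498 + 509 = 2007

MMVII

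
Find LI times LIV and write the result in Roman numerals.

LI = 51
LIV = 54
51 × 54 = 2754

MMDCCLIV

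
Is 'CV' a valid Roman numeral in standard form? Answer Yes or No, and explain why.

'CV': Check the rules: uses only the symbols I, V, X, L, C, D, M; no symbol is repeated more than three times in a row; V, L and D each appear at most once; no smaller symbol precedes a larger one (values never increase from left to right). Value: C (100) + V (5) = 105. So it is a valid standard Roman numeral.

Yes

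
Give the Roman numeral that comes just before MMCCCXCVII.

MMCCCXCVII = 2397, so the previous integer is 2397 - 1 = 2396

MMCCCXCVI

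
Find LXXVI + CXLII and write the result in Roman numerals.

LXXVI = 76
CXLII = 142
76 + 142 = 218

CCXVIII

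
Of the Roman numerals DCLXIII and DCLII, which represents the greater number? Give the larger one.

DCLXIII = 663
DCLII = 652
663 is larger

DCLXIII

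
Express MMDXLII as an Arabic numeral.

MMDXLII: M=1000, M=1000, D=500, XL=40, I=1, I=1
1000 + 1000 + 500 + 40 + 1 + 1 = 2542

2542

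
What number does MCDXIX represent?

MCDXIX: M=1000, CD=400, X=10, IX=9
1000 + 400 + 10 + 9 = 1419

1419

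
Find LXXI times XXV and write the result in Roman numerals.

LXXI = 71
XXV = 25
71 × 25 = 1775

MDCCLXXV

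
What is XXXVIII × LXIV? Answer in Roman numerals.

XXXVIII = 38
LXIV = 64
38 × 64 = 2432

MMCDXXXII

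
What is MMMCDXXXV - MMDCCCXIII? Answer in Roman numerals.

MMMCDXXXV = 3435
MMDCCCXIII = 2813
3435 - 2813 = 622

DCXXII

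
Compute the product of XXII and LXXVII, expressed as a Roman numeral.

XXII = 22
LXXVII = 77
22 × 77 = 1694

MDCXCIV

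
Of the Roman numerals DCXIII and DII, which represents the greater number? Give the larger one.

DCXIII = 613
DII = 502
613 is larger

DCXIII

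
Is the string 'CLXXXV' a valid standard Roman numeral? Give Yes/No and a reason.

'CLXXXV': Check the rules: uses only the symbols I, V, X, L, C, D, M; no symbol is repeated more than three times in a row; V, L and D each appear at most once; no smaller symbol precedes a larger one (values never increase from left to right). Value: C (100) + L (50) + X (10) + X (10) + X (10) + V (5) = 185. So it is a valid standard Roman numeral.

Yes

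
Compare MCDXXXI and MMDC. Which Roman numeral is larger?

MCDXXXI = 1431
MMDC = 2600
2600 is larger

MMDC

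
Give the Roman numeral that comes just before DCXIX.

DCXIX = 619; previous is 618

DCXVIII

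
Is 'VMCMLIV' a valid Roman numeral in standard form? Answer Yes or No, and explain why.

'VMCMLIV': V should not appear more than once

No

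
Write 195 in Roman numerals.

Convert 195 to Roman numerals:
  195 contains 1×100 (C)
  95 contains 1×90 (XC)
  5 contains 1×5 (V)

CXCV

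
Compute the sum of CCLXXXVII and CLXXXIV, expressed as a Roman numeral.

CCLXXXVII = 287
CLXXXIV = 184
287 + 184 = 471

CDLXXI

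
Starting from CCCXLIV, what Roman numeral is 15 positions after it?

CCCXLIV = 344
344 + 15 = 359

CCCLIX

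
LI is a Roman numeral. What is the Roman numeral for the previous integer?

LI = 51; previous is 50

L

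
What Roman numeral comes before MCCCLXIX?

MCCCLXIX = 1369; previous is 1368

MCCCLXVIII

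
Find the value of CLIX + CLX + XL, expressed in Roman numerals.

CLIX = 159, CLX = 160, XL = 40
159 + 160 = 319
319 + 40 = 359

CCCLIX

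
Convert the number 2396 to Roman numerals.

Convert 2396 to Roman numerals:
  2396 contains 2×1000 (MM)
  396 contains 3×100 (CCC)
  96 contains 1×90 (XC)
  6 contains 1×5 (V)
  1 contains 1×1 (I)

MMCCCXCVI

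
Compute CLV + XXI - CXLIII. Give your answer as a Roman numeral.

CLV = 155, XXI = 21, CXLIII = 143
155 + 21 = 176
176 - 143 = 33

XXXIII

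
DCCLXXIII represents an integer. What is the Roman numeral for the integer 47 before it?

DCCLXXIII = 773
773 - 47 = 726

DCCXXVI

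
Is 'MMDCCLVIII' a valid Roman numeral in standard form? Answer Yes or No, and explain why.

'MMDCCLVIII': Check the rules: uses only the symbols I, V, X, L, C, D, M; no symbol is repeated more than three times in a row; V, L and D each appear at most once; no smaller symbol precedes a larger one (values never increase from left to right). Value: M (1000) + M (1000) + D (500) + C (100) + C (100) + L (50) + V (5) + I (1) + I (1) + I (1) = 2758. So it is a valid standard Roman numeral.

Yes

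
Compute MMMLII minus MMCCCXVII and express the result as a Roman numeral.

MMMLII = 3052
MMCCCXVII = 2317
3052 - 2317 = 735

DCCXXXV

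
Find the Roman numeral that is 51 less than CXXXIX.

CXXXIX = 139
139 - 51 = 88

LXXXVIII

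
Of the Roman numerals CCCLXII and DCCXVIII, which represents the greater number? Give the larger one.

CCCLXII = 362
DCCXVIII = 718
718 is larger

DCCXVIII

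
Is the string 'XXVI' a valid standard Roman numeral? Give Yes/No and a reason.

'XXVI': Check the rules: uses only the symbols I, V, X, L, C, D, M; no symbol is repeated more than three times in a row; V, L and D each appear at most once; no smaller symbol precedes a larger one (values never increase from left to right). Value: X (10) + X (10) + V (5) + I (1) = 26. So it is a valid standard Roman numeral.

Yes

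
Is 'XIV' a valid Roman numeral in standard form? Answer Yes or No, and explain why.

'XIV': Check the rules: uses only the symbols I, V, X, L, C, D, M; no symbol is repeated more than three times in a row; V, L and D each appear at most once; the only place a smaller symbol precedes a larger one is the allowed subtractive pair IV, the symbol right after such a pair (if any) is smaller than the pair's first symbol, and otherwise the values never increase from left to right. Value: X (10) + IV (4) = 14. So it is a valid standard Roman numeral.

Yes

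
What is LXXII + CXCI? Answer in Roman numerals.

LXXII = 72
CXCI = 191
72 + 191 = 263

CCLXIII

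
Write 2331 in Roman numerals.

Convert 2331 to Roman numerals:
  2331 contains 2×1000 (MM)
  331 contains 3×100 (CCC)
  31 contains 3×10 (XXX)
  1 contains 1×1 (I)

MMCCCXXXI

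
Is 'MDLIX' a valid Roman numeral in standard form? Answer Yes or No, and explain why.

'MDLIX': Check the rules: uses only the symbols I, V, X, L, C, D, M; no symbol is repeated more than three times in a row; V, L and D each appear at most once; the only place a smaller symbol precedes a larger one is the allowed subtractive pair IX, the symbol right after such a pair (if any) is smaller than the pair's first symbol, and otherwise the values never increase from left to right. Value: M (1000) + D (500) + L (50) + IX (9) = 1559. So it is a valid standard Roman numeral.

Yes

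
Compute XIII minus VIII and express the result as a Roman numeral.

XIII = 13
VIII = 8
13 - 8 = 5

V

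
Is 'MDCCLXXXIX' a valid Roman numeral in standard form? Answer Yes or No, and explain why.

'MDCCLXXXIX': Check the rules: uses only the symbols I, V, X, L, C, D, M; no symbol is repeated more than three times in a row; V, L and D each appear at most once; the only place a smaller symbol precedes a larger one is the allowed subtractive pair IX, the symbol right after such a pair (if any) is smaller than the pair's first symbol, and otherwise the values never increase from left to right. Value: M (1000) + D (500) + C (100) + C (100) + L (50) + X (10) + X (10) + X (10) + IX (9) = 1789. So it is a valid standard Roman numeral.

Yes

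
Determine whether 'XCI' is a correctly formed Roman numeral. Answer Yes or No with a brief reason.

'XCI': Check the rules: uses only the symbols I, V, X, L, C, D, M; no symbol is repeated more than three times in a row; V, L and D each appear at most once; the only place a smaller symbol precedes a larger one is the allowed subtractive pair XC, the symbol right after such a pair (if any) is smaller than the pair's first symbol, and otherwise the values never increase from left to right. Value: XC (90) + I (1) = 91. So it is a valid standard Roman numeral.

Yes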